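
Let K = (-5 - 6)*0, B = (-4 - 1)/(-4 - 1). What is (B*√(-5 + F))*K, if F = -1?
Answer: 0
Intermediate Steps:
B = 1 (B = -5/(-5) = -5*(-⅕) = 1)
K = 0 (K = -11*0 = 0)
(B*√(-5 + F))*K = (1*√(-5 - 1))*0 = (1*√(-6))*0 = (1*(I*√6))*0 = (I*√6)*0 = 0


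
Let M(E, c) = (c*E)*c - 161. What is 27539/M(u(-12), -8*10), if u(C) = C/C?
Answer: 27539/6239 ≈ 4.4140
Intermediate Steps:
u(C) = 1
M(E, c) = -161 + E*c² (M(E, c) = (E*c)*c - 161 = E*c² - 161 = -161 + E*c²)
27539/M(u(-12), -8*10) = 27539/(-161 + 1*(-8*10)²) = 27539/(-161 + 1*(-80)²) = 27539/(-161 + 1*6400) = 27539/(-161 + 6400) = 27539/6239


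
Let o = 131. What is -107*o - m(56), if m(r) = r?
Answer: -14073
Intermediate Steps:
-107*o - m(56) = -107*131 - 1*56 = -14017 - 56 = -14073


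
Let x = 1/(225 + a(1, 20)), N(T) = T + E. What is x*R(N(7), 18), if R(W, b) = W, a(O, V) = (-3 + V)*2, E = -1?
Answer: 6/259 ≈ 0.023166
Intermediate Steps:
N(T) = -1 + T (N(T) = T - 1 = -1 + T)
a(O, V) = -6 + 2*V
x = 1/259 (x = 1/(225 + (-6 + 2*20)) = 1/(225 + (-6 + 40)) = 1/(225 + 34) = 1/259 ≈ 0.0038610)
x*R(N(7), 18) = (-1 + 7)/259 = (1/259)*6 = 6/259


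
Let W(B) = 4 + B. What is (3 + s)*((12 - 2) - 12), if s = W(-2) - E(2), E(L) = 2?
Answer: -6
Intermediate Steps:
s = 0 (s = (4 - 2) - 1*2 = 2 - 2 = 0)
(3 + s)*((12 - 2) - 12) = (3 + 0)*((12 - 2) - 12) = 3*(10 - 12) = 3*(-2) = -6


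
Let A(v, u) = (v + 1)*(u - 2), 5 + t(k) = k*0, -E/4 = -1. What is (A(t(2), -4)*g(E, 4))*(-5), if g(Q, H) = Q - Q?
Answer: 0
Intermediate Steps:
E = 4 (E = -4*(-1) = 4)
g(Q, H) = 0
t(k) = -5 (t(k) = -5 + k*0 = -5 + 0 = -5)
A(v, u) = (1 + v)*(-2 + u)
(A(t(2), -4)*g(E, 4))*(-5) = ((-2 - 4 - 2*(-5) - 4*(-5))*0)*(-5) = ((-2 - 4 + 10 + 20)*0)*(-5) = (24*0)*(-5) = 0*(-5) = 0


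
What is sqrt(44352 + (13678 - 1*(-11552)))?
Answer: sqrt(69582) ≈ 263.78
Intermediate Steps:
sqrt(44352 + (13678 - 1*(-11552))) = sqrt(44352 + (13678 + 11552)) = sqrt(44352 + 25230) = sqrt(69582)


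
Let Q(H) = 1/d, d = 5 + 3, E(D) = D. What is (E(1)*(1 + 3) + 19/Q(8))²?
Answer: 24336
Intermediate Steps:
d = 8
Q(H) = ⅛ (Q(H) = 1/8 = ⅛)
(E(1)*(1 + 3) + 19/Q(8))² = (1*(1 + 3) + 19/(⅛))² = (1*4 + 19*8)² = (4 + 152)² = 156² = 24336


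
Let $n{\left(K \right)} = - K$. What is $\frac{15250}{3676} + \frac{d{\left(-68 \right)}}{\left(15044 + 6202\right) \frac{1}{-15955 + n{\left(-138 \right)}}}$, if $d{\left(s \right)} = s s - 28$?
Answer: $- \frac{22241880711}{6508358} \approx -3417.4$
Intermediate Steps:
$d{\left(s \right)} = -28 + s^{2}$ ($d{\left(s \right)} = s^{2} - 28 = -28 + s^{2}$)
$\frac{15250}{3676} + \frac{d{\left(-68 \right)}}{\left(15044 + 6202\right) \frac{1}{-15955 + n{\left(-138 \right)}}} = \frac{15250}{3676} + \frac{-28 + \left(-68\right)^{2}}{\left(15044 + 6202\right) \frac{1}{-15955 - -138}} = 15250 \cdot \frac{1}{3676} + \frac{-28 + 4624}{21246 \frac{1}{-15955 + 138}} = \frac{7625}{1838} + \frac{4596}{21246 \frac{1}{-15817}} = \frac{7625}{1838} + \frac{4596}{21246 \left(- \frac{1}{15817}\right)} = \frac{7625}{1838} + \frac{4596}{- \frac{21246}{15817}} = \frac{7625}{1838} + 4596 \left(- \frac{15817}{21246}\right) = \frac{7625}{1838} - \frac{12115822}{3541} = - \frac{22241880711}{6508358}$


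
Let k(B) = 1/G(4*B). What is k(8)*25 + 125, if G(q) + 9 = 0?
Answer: 1100/9 ≈ 122.22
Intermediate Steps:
G(q) = -9 (G(q) = -9 + 0 = -9)
k(B) = -⅑ (k(B) = 1/(-9) = -⅑)
k(8)*25 + 125 = -⅑*25 + 125 = -25/9 + 125 = 1100/9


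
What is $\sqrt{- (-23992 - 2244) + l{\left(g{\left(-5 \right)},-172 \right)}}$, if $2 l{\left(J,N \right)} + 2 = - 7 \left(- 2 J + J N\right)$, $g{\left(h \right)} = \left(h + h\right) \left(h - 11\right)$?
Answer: $5 \sqrt{4947} \approx 351.67$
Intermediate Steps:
$g{\left(h \right)} = 2 h \left(-11 + h\right)$
$l{\left(J,N \right)} = -1 + 7 J - \frac{7 J N}{2}$ ($l{\left(J,N \right)} = -1 + \frac{\left(-7\right) \left(- 2 J + J N\right)}{2} = -1 + \frac{14 J - 7 J N}{2} = -1 - \left(- 7 J + \frac{7 J N}{2}\right) = -1 + 7 J - \frac{7 J N}{2}$)
$\sqrt{- (-23992 - 2244) + l{\left(g{\left(-5 \right)},-172 \right)}} = \sqrt{- (-23992 - 2244) - \left(1 + \frac{7}{2} \cdot 2 \left(-5\right) \left(-11 - 5\right) \left(-172\right) - 14 \left(-5\right) \left(-11 - 5\right)\right)} = \sqrt{\left(-1\right) \left(-26236\right) - \left(1 + \frac{7}{2} \cdot 2 \left(-5\right) \left(-16\right) \left(-172\right) - 14 \left(-5\right) \left(-16\right)\right)} = \sqrt{26236 - \left(-1119 - 96320\right)} = \sqrt{26236 + \left(-1 + 1120 + 96320\right)} = \sqrt{26236 + 97439} = \sqrt{123675} = 5 \sqrt{4947}$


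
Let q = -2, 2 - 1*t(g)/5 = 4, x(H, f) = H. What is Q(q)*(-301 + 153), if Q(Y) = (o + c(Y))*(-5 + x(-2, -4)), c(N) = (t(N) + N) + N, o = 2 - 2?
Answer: -14504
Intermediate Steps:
t(g) = -10 (t(g) = 10 - 5*4 = 10 - 20 = -10)
o = 0
c(N) = -10 + 2*N (c(N) = (-10 + N) + N = -10 + 2*N)
Q(Y) = 70 - 14*Y (Q(Y) = (0 + (-10 + 2*Y))*(-5 - 2) = (-10 + 2*Y)*(-7) = 70 - 14*Y)
Q(q)*(-301 + 153) = (70 - 14*(-2))*(-301 + 153) = (70 + 28)*(-148) = 98*(-148) = -14504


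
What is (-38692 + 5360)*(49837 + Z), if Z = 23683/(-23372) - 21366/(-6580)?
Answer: -15967411542847739/9611735 ≈ -1.6612e+9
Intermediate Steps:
Z = 85883003/38446940 (Z = 23683*(-1/23372) - 21366*(-1/6580) = -23683/23372 + 10683/3290 = 85883003/38446940 ≈ 2.2338)
(-38692 + 5360)*(49837 + Z) = (-38692 + 5360)*(49837 + 85883003/38446940) = -33332*1916166031783/38446940 = -15967411542847739/9611735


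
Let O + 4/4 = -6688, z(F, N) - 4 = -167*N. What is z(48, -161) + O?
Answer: 20202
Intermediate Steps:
z(F, N) = 4 - 167*N
O = -6689 (O = -1 - 6688 = -6689)
z(48, -161) + O = (4 - 167*(-161)) - 6689 = (4 + 26887) - 6689 = 26891 - 6689 = 20202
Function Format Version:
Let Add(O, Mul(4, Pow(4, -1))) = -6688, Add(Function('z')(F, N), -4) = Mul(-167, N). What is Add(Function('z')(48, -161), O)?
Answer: 20202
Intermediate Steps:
Function('z')(F, N) = Add(4, Mul(-167, N))
O = -6689 (O = Add(-1, -6688) = -6689)
Add(Function('z')(48, -161), O) = Add(Add(4, Mul(-167, -161)), -6689) = Add(Add(4, 26887), -6689) = Add(26891, -6689) = 20202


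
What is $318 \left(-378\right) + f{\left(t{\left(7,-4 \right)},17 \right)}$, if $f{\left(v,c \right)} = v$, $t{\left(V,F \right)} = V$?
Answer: $-120197$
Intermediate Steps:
$318 \left(-378\right) + f{\left(t{\left(7,-4 \right)},17 \right)} = 318 \left(-378\right) + 7 = -120204 + 7 = -120197$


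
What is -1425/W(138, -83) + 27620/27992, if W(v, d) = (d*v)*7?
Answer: 46966770/46757137 ≈ 1.0045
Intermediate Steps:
W(v, d) = 7*d*v
-1425/W(138, -83) + 27620/27992 = -1425/(7*(-83)*138) + 27620/27992 = -1425/(-80178) + 27620*(1/27992) = -1425*(-1/80178) + 6905/6998 = 475/26726 + 6905/6998 = 46966770/46757137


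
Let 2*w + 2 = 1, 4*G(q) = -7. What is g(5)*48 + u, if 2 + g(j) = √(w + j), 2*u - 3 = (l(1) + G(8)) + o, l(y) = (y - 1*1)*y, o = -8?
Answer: -795/8 + 72*√2 ≈ 2.4484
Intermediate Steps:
l(y) = y*(-1 + y) (l(y) = (y - 1)*y = (-1 + y)*y = y*(-1 + y))
G(q) = -7/4 (G(q) = (¼)*(-7) = -7/4)
u = -27/8 (u = 3/2 + ((1*(-1 + 1) - 7/4) - 8)/2 = 3/2 + ((1*0 - 7/4) - 8)/2 = 3/2 + ((0 - 7/4) - 8)/2 = 3/2 + (-7/4 - 8)/2 = 3/2 + (½)*(-39/4) = 3/2 - 39/8 = -27/8 ≈ -3.3750)
w = -½ (w = -1 + (½)*1 = -1 + ½ = -½ ≈ -0.50000)
g(j) = -2 + √(-½ + j)
g(5)*48 + u = (-2 + √(-2 + 4*5)/2)*48 - 27/8 = (-2 + √(-2 + 20)/2)*48 - 27/8 = (-2 + √18/2)*48 - 27/8 = (-2 + (3*√2)/2)*48 - 27/8 = (-2 + 3*√2/2)*48 - 27/8 = (-96 + 72*√2) - 27/8 = -795/8 + 72*√2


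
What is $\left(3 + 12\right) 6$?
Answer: $90$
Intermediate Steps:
$\left(3 + 12\right) 6 = 15 \cdot 6 = 90$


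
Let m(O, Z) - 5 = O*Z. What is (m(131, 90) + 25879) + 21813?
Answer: 59487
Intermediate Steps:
m(O, Z) = 5 + O*Z
(m(131, 90) + 25879) + 21813 = ((5 + 131*90) + 25879) + 21813 = ((5 + 11790) + 25879) + 21813 = (11795 + 25879) + 21813 = 37674 + 21813 = 59487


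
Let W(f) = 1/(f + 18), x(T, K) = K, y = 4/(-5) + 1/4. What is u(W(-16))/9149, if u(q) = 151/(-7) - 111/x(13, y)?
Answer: 13879/704473 ≈ 0.019701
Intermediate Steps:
y = -11/20 (y = 4*(-⅕) + 1*(¼) = -⅘ + ¼ = -11/20 ≈ -0.55000)
W(f) = 1/(18 + f)
u(q) = 13879/77 (u(q) = 151/(-7) - 111/(-11/20) = 151*(-⅐) - 111*(-20/11) = -151/7 + 2220/11 = 13879/77)
u(W(-16))/9149 = (13879/77)/9149 = (13879/77)*(1/9149) = 13879/704473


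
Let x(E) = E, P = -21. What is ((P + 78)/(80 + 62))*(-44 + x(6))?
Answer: -1083/71 ≈ -15.254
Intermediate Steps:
((P + 78)/(80 + 62))*(-44 + x(6)) = ((-21 + 78)/(80 + 62))*(-44 + 6) = (57/142)*(-38) = -1083/71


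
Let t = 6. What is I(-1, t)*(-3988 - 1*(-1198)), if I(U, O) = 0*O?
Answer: 0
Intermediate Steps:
I(U, O) = 0
I(-1, t)*(-3988 - 1*(-1198)) = 0*(-3988 - 1*(-1198)) = 0*(-3988 + 1198) = 0*(-2790) = 0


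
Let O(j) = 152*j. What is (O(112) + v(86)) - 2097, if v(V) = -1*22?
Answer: 14905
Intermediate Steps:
v(V) = -22
(O(112) + v(86)) - 2097 = (152*112 - 22) - 2097 = (17024 - 22) - 2097 = 17002 - 2097 = 14905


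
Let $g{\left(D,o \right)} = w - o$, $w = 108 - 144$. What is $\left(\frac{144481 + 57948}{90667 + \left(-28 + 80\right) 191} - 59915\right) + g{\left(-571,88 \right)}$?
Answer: $- \frac{6039660932}{100599} \approx -60037.0$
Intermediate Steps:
$w = -36$ ($w = 108 - 144 = -36$)
$g{\left(D,o \right)} = -36 - o$
$\left(\frac{144481 + 57948}{90667 + \left(-28 + 80\right) 191} - 59915\right) + g{\left(-571,88 \right)} = \left(\frac{144481 + 57948}{90667 + \left(-28 + 80\right) 191} - 59915\right) - 124 = \left(\frac{202429}{90667 + 52 \cdot 191} - 59915\right) - 124 = \left(\frac{202429}{90667 + 9932} - 59915\right) - 124 = \left(\frac{202429}{100599} - 59915\right) - 124 = - \frac{6027186656}{100599} - 124 = - \frac{6039660932}{100599}$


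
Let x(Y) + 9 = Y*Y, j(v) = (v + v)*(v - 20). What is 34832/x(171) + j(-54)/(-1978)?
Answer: -735377/258129 ≈ -2.8489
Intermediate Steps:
j(v) = 2*v*(-20 + v) (j(v) = (2*v)*(-20 + v) = 2*v*(-20 + v))
x(Y) = -9 + Y² (x(Y) = -9 + Y*Y = -9 + Y²)
34832/x(171) + j(-54)/(-1978) = 34832/(-9 + 171²) + (2*(-54)*(-20 - 54))/(-1978) = 34832/(-9 + 29241) + (2*(-54)*(-74))*(-1/1978) = 34832/29232 + 7992*(-1/1978) = 34832*(1/29232) - 3996/989 = 311/261 - 3996/989 = -735377/258129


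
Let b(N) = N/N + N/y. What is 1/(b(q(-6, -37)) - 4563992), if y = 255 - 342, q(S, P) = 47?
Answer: -87/397067264 ≈ -2.1911e-7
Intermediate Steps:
y = -87
b(N) = 1 - N/87 (b(N) = N/N + N/(-87) = 1 + N*(-1/87) = 1 - N/87)
1/(b(q(-6, -37)) - 4563992) = 1/((1 - 1/87*47) - 4563992) = 1/((1 - 47/87) - 4563992) = 1/(40/87 - 4563992) = 1/(-397067264/87) = -87/397067264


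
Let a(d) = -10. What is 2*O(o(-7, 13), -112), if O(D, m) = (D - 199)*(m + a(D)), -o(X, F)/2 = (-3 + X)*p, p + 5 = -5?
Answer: 97356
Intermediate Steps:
p = -10 (p = -5 - 5 = -10)
o(X, F) = -60 + 20*X (o(X, F) = -2*(-3 + X)*(-10) = -2*(30 - 10*X) = -60 + 20*X)
O(D, m) = (-199 + D)*(-10 + m) (O(D, m) = (D - 199)*(m - 10) = (-199 + D)*(-10 + m))
2*O(o(-7, 13), -112) = 2*(1990 - 199*(-112) - 10*(-60 + 20*(-7)) + (-60 + 20*(-7))*(-112)) = 2*(1990 + 22288 - 10*(-60 - 140) + (-60 - 140)*(-112)) = 2*(1990 + 22288 - 10*(-200) - 200*(-112)) = 2*(1990 + 22288 + 2000 + 22400) = 2*48678 = 97356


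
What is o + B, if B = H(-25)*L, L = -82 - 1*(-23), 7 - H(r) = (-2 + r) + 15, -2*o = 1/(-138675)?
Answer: -310909349/277350 ≈ -1121.0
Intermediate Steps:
o = 1/277350 (o = -½/(-138675) = -½*(-1/138675) = 1/277350 ≈ 3.6056e-6)
H(r) = -6 - r (H(r) = 7 - ((-2 + r) + 15) = 7 - (13 + r) = 7 + (-13 - r) = -6 - r)
L = -59 (L = -82 + 23 = -59)
B = -1121 (B = (-6 - 1*(-25))*(-59) = (-6 + 25)*(-59) = 19*(-59) = -1121)
o + B = 1/277350 - 1121 = -310909349/277350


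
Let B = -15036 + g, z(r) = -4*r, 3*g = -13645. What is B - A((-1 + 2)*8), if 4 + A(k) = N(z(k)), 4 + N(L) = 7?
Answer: -58750/3 ≈ -19583.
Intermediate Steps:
g = -13645/3 (g = (⅓)*(-13645) = -13645/3 ≈ -4548.3)
N(L) = 3 (N(L) = -4 + 7 = 3)
B = -58753/3 (B = -15036 - 13645/3 = -58753/3 ≈ -19584.)
A(k) = -1 (A(k) = -4 + 3 = -1)
B - A((-1 + 2)*8) = -58753/3 - 1*(-1) = -58753/3 + 1 = -58750/3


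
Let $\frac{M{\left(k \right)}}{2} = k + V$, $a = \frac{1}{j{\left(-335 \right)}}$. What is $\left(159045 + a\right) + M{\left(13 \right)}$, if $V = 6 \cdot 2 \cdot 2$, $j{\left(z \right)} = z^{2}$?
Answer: $\frac{17857129776}{112225} \approx 1.5912 \cdot 10^{5}$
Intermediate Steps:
$a = \frac{1}{112225}$ ($a = \frac{1}{\left(-335\right)^{2}} = \frac{1}{112225} \approx 8.9107 \cdot 10^{-6}$)
$V = 24$ ($V = 12 \cdot 2 = 24$)
$M{\left(k \right)} = 48 + 2 k$ ($M{\left(k \right)} = 2 \left(k + 24\right) = 2 \left(24 + k\right) = 48 + 2 k$)
$\left(159045 + a\right) + M{\left(13 \right)} = \left(159045 + \frac{1}{112225}\right) + \left(48 + 2 \cdot 13\right) = \frac{17848825126}{112225} + \left(48 + 26\right) = \frac{17848825126}{112225} + 74 = \frac{17857129776}{112225}$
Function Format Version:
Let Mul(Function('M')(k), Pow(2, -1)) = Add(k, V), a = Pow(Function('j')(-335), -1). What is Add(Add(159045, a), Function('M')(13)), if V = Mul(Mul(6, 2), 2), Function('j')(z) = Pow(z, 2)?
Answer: Rational(17857129776, 112225) ≈ 1.5912e+5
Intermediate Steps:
a = Rational(1, 112225) (a = Pow(Pow(-335, 2), -1) = Pow(112225, -1) = Rational(1, 112225) ≈ 8.9107e-6)
V = 24 (V = Mul(12, 2) = 24)
Function('M')(k) = Add(48, Mul(2, k)) (Function('M')(k) = Mul(2, Add(k, 24)) = Mul(2, Add(24, k)) = Add(48, Mul(2, k)))
Add(Add(159045, a), Function('M')(13)) = Add(Add(159045, Rational(1, 112225)), Add(48, Mul(2, 13))) = Add(Rational(17848825126, 112225), Add(48, 26)) = Add(Rational(17848825126, 112225), 74) = Rational(17857129776, 112225)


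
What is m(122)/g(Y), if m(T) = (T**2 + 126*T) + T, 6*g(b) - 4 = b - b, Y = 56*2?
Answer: 45567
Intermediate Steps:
Y = 112
g(b) = 2/3 (g(b) = 2/3 + (b - b)/6 = 2/3 + (1/6)*0 = 2/3 + 0 = 2/3)
m(T) = T**2 + 127*T
m(122)/g(Y) = (122*(127 + 122))/(2/3) = (122*249)*(3/2) = 30378*(3/2) = 45567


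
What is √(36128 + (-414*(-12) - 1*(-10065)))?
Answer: √51161 ≈ 226.19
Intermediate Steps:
√(36128 + (-414*(-12) - 1*(-10065))) = √(36128 + (4968 + 10065)) = √(36128 + 15033) = √51161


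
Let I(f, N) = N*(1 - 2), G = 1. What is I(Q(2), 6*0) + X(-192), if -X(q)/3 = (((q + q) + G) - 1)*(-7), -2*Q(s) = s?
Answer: -8064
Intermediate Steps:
Q(s) = -s/2
I(f, N) = -N (I(f, N) = N*(-1) = -N)
X(q) = 42*q (X(q) = -3*(((q + q) + 1) - 1)*(-7) = -3*((2*q + 1) - 1)*(-7) = -3*((1 + 2*q) - 1)*(-7) = -3*2*q*(-7) = -(-42)*q = 42*q)
I(Q(2), 6*0) + X(-192) = -6*0 + 42*(-192) = -1*0 - 8064 = 0 - 8064 = -8064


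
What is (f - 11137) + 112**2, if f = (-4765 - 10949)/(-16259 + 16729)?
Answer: 322788/235 ≈ 1373.6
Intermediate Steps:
f = -7857/235 (f = -15714/470 = -15714*1/470 = -7857/235 ≈ -33.434)
(f - 11137) + 112**2 = (-7857/235 - 11137) + 112**2 = -2625052/235 + 12544 = 322788/235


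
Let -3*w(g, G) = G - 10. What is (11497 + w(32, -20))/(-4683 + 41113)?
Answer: 11507/36430 ≈ 0.31587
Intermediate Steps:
w(g, G) = 10/3 - G/3 (w(g, G) = -(G - 10)/3 = -(-10 + G)/3 = 10/3 - G/3)
(11497 + w(32, -20))/(-4683 + 41113) = (11497 + (10/3 - ⅓*(-20)))/(-4683 + 41113) = (11497 + (10/3 + 20/3))/36430 = (11497 + 10)*(1/36430) = 11507*(1/36430) = 11507/36430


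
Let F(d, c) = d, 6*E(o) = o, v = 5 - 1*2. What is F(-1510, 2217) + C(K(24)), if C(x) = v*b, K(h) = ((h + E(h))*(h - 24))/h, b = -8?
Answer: -1534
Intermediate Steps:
v = 3 (v = 5 - 2 = 3)
E(o) = o/6
K(h) = -28 + 7*h/6 (K(h) = ((h + h/6)*(h - 24))/h = ((7*h/6)*(-24 + h))/h = (7*h*(-24 + h)/6)/h = -28 + 7*h/6)
C(x) = -24 (C(x) = 3*(-8) = -24)
F(-1510, 2217) + C(K(24)) = -1510 - 24 = -1534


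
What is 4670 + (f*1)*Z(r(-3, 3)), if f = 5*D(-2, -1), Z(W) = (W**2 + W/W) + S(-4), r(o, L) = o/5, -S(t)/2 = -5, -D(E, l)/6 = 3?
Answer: 18238/5 ≈ 3647.6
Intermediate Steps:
D(E, l) = -18 (D(E, l) = -6*3 = -18)
S(t) = 10 (S(t) = -2*(-5) = 10)
r(o, L) = o/5 (r(o, L) = o*(1/5) = o/5)
Z(W) = 11 + W**2 (Z(W) = (W**2 + W/W) + 10 = (W**2 + 1) + 10 = (1 + W**2) + 10 = 11 + W**2)
f = -90 (f = 5*(-18) = -90)
4670 + (f*1)*Z(r(-3, 3)) = 4670 + (-90*1)*(11 + ((1/5)*(-3))**2) = 4670 - 90*(11 + (-3/5)**2) = 4670 - 90*(11 + 9/25) = 4670 - 90*284/25 = 4670 - 5112/5 = 18238/5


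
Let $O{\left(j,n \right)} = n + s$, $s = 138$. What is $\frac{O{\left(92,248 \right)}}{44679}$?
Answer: $\frac{386}{44679} \approx 0.0086394$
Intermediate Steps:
$O{\left(j,n \right)} = 138 + n$ ($O{\left(j,n \right)} = n + 138 = 138 + n$)
$\frac{O{\left(92,248 \right)}}{44679} = \frac{138 + 248}{44679} = 386 \cdot \frac{1}{44679} = \frac{386}{44679}$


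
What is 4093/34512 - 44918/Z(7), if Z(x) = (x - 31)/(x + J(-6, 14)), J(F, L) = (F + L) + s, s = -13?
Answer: 129188261/34512 ≈ 3743.3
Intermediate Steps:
J(F, L) = -13 + F + L (J(F, L) = (F + L) - 13 = -13 + F + L)
Z(x) = (-31 + x)/(-5 + x) (Z(x) = (x - 31)/(x + (-13 - 6 + 14)) = (-31 + x)/(x - 5) = (-31 + x)/(-5 + x))
4093/34512 - 44918/Z(7) = 4093/34512 - 44918*(-5 + 7)/(-31 + 7) = 4093*(1/34512) - 44918/(-24/2) = 4093/34512 - 44918/((½)*(-24)) = 4093/34512 - 44918/(-12) = 4093/34512 - 44918*(-1/12) = 4093/34512 + 22459/6 = 129188261/34512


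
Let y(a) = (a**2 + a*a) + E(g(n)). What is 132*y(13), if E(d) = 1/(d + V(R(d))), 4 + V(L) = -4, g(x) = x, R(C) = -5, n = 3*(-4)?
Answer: 223047/5 ≈ 44609.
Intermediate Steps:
n = -12
V(L) = -8 (V(L) = -4 - 4 = -8)
E(d) = 1/(-8 + d) (E(d) = 1/(d - 8) = 1/(-8 + d))
y(a) = -1/20 + 2*a**2 (y(a) = (a**2 + a*a) + 1/(-8 - 12) = (a**2 + a**2) + 1/(-20) = 2*a**2 - 1/20 = -1/20 + 2*a**2)
132*y(13) = 132*(-1/20 + 2*13**2) = 132*(-1/20 + 2*169) = 132*(-1/20 + 338) = 132*(6759/20) = 223047/5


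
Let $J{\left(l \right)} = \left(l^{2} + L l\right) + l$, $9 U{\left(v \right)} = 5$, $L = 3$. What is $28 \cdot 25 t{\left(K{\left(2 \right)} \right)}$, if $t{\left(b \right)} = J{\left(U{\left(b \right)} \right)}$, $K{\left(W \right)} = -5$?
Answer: $\frac{143500}{81} \approx 1771.6$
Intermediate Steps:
$U{\left(v \right)} = \frac{5}{9}$ ($U{\left(v \right)} = \frac{1}{9} \cdot 5 = \frac{5}{9}$)
$J{\left(l \right)} = l^{2} + 4 l$ ($J{\left(l \right)} = \left(l^{2} + 3 l\right) + l = l^{2} + 4 l$)
$t{\left(b \right)} = \frac{205}{81}$ ($t{\left(b \right)} = \frac{5 \left(4 + \frac{5}{9}\right)}{9} = \frac{5}{9} \cdot \frac{41}{9} = \frac{205}{81}$)
$28 \cdot 25 t{\left(K{\left(2 \right)} \right)} = 28 \cdot 25 \cdot \frac{205}{81} = 700 \cdot \frac{205}{81} = \frac{143500}{81}$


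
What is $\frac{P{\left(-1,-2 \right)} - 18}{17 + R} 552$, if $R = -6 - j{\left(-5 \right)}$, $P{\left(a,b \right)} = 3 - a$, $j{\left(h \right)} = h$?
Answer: $-483$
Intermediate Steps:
$R = -1$ ($R = -6 - -5 = -6 + 5 = -1$)
$\frac{P{\left(-1,-2 \right)} - 18}{17 + R} 552 = \frac{\left(3 - -1\right) - 18}{17 - 1} \cdot 552 = \frac{\left(3 + 1\right) - 18}{16} \cdot 552 = \left(4 - 18\right) \frac{1}{16} \cdot 552 = \left(-14\right) \frac{1}{16} \cdot 552 = \left(- \frac{7}{8}\right) 552 = -483$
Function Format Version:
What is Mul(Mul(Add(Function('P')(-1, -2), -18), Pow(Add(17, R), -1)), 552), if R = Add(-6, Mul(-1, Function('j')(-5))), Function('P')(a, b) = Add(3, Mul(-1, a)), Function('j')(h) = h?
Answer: -483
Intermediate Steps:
R = -1 (R = Add(-6, Mul(-1, -5)) = Add(-6, 5) = -1)
Mul(Mul(Add(Function('P')(-1, -2), -18), Pow(Add(17, R), -1)), 552) = Mul(Mul(Add(Add(3, Mul(-1, -1)), -18), Pow(Add(17, -1), -1)), 552) = Mul(Mul(Add(Add(3, 1), -18), Pow(16, -1)), 552) = Mul(Mul(Add(4, -18), Rational(1, 16)), 552) = Mul(Mul(-14, Rational(1, 16)), 552) = Mul(Rational(-7, 8), 552) = -483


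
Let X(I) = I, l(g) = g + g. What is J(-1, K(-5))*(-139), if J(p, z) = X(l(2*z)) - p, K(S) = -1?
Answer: 417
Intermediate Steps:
l(g) = 2*g
J(p, z) = -p + 4*z (J(p, z) = 2*(2*z) - p = 4*z - p = -p + 4*z)
J(-1, K(-5))*(-139) = (-1*(-1) + 4*(-1))*(-139) = (1 - 4)*(-139) = -3*(-139) = 417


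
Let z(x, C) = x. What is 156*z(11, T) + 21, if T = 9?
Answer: 1737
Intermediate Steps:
156*z(11, T) + 21 = 156*11 + 21 = 1716 + 21 = 1737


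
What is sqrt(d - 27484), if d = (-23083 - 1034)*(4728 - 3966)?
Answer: I*sqrt(18404638) ≈ 4290.1*I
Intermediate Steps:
d = -18377154 (d = -24117*762 = -18377154)
sqrt(d - 27484) = sqrt(-18377154 - 27484) = sqrt(-18404638) = I*sqrt(18404638)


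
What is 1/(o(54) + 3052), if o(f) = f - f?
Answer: 1/3052 ≈ 0.00032765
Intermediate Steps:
o(f) = 0
1/(o(54) + 3052) = 1/(0 + 3052) = 1/3052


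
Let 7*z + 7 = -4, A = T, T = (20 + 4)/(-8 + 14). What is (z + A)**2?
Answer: 289/49 ≈ 5.8980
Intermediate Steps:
T = 4 (T = 24/6 = 24*(1/6) = 4)
A = 4
z = -11/7 (z = -1 + (-4)/7 = -1 + (-1*4)/7 = -1 + (1/7)*(-4) = -1 - 4/7 = -11/7 ≈ -1.5714)
(z + A)**2 = (-11/7 + 4)**2 = (17/7)**2 = 289/49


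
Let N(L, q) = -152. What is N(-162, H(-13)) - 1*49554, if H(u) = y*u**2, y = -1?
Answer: -49706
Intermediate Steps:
H(u) = -u**2
N(-162, H(-13)) - 1*49554 = -152 - 1*49554 = -152 - 49554 = -49706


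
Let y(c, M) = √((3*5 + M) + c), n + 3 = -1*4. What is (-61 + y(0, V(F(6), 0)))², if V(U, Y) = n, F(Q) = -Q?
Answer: 3729 - 244*√2 ≈ 3383.9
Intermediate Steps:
n = -7 (n = -3 - 1*4 = -3 - 4 = -7)
V(U, Y) = -7
y(c, M) = √(15 + M + c) (y(c, M) = √((15 + M) + c) = √(15 + M + c))
(-61 + y(0, V(F(6), 0)))² = (-61 + √(15 - 7 + 0))² = (-61 + √8)² = (-61 + 2*√2)²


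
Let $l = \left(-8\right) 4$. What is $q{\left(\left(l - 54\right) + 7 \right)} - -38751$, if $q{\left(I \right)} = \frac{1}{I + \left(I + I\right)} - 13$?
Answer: $\frac{9180905}{237} \approx 38738.0$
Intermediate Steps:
$l = -32$
$q{\left(I \right)} = -13 + \frac{1}{3 I}$ ($q{\left(I \right)} = \frac{1}{I + 2 I} - 13 = \frac{1}{3 I} - 13 = -13 + \frac{1}{3 I}$)
$q{\left(\left(l - 54\right) + 7 \right)} - -38751 = \left(-13 + \frac{1}{3 \left(\left(-32 - 54\right) + 7\right)}\right) - -38751 = \left(-13 + \frac{1}{3 \left(-86 + 7\right)}\right) + 38751 = \left(-13 + \frac{1}{3 \left(-79\right)}\right) + 38751 = \left(-13 + \frac{1}{3} \left(- \frac{1}{79}\right)\right) + 38751 = \left(-13 - \frac{1}{237}\right) + 38751 = - \frac{3082}{237} + 38751 = \frac{9180905}{237}$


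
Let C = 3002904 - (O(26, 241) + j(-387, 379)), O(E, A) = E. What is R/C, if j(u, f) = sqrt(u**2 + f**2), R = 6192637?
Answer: 9297866704643/4508637994737 + 6192637*sqrt(293410)/9017275989474 ≈ 2.0626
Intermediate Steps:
j(u, f) = sqrt(f**2 + u**2)
C = 3002878 - sqrt(293410) (C = 3002904 - (26 + sqrt(379**2 + (-387)**2)) = 3002904 - (26 + sqrt(143641 + 149769)) = 3002904 - (26 + sqrt(293410)) = 3002904 + (-26 - sqrt(293410)) = 3002878 - sqrt(293410) ≈ 3.0023e+6)
R/C = 6192637/(3002878 - sqrt(293410))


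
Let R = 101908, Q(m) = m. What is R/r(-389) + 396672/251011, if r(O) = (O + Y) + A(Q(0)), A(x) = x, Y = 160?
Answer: -25489191100/57481519 ≈ -443.43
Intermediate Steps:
r(O) = 160 + O (r(O) = (O + 160) + 0 = (160 + O) + 0 = 160 + O)
R/r(-389) + 396672/251011 = 101908/(160 - 389) + 396672/251011 = 101908/(-229) + 396672*(1/251011) = 101908*(-1/229) + 396672/251011 = -101908/229 + 396672/251011 = -25489191100/57481519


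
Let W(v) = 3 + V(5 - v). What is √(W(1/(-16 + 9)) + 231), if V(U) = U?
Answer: 3*√1302/7 ≈ 15.464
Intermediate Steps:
W(v) = 8 - v (W(v) = 3 + (5 - v) = 8 - v)
√(W(1/(-16 + 9)) + 231) = √((8 - 1/(-16 + 9)) + 231) = √((8 - 1/(-7)) + 231) = √((8 - 1*(-⅐)) + 231) = √((8 + ⅐) + 231) = √(57/7 + 231) = √(1674/7) = 3*√1302/7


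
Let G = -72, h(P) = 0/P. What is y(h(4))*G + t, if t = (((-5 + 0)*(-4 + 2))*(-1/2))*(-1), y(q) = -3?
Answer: 221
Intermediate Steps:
h(P) = 0
t = 5 (t = ((-5*(-2))*(-1*½))*(-1) = (10*(-½))*(-1) = -5*(-1) = 5)
y(h(4))*G + t = -3*(-72) + 5 = 216 + 5 = 221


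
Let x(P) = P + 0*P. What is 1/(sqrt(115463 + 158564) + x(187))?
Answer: -187/239058 + sqrt(274027)/239058 ≈ 0.0014075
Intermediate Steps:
x(P) = P (x(P) = P + 0 = P)
1/(sqrt(115463 + 158564) + x(187)) = 1/(sqrt(115463 + 158564) + 187) = 1/(sqrt(274027) + 187) = 1/(187 + sqrt(274027))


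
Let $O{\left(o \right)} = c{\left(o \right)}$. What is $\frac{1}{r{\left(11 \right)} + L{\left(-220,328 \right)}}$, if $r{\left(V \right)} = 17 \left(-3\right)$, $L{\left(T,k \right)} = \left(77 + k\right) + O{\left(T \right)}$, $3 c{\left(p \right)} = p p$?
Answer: $\frac{3}{49462} \approx 6.0653 \cdot 10^{-5}$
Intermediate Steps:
$c{\left(p \right)} = \frac{p^{2}}{3}$ ($c{\left(p \right)} = \frac{p p}{3} = \frac{p^{2}}{3}$)
$O{\left(o \right)} = \frac{o^{2}}{3}$
$L{\left(T,k \right)} = 77 + k + \frac{T^{2}}{3}$ ($L{\left(T,k \right)} = \left(77 + k\right) + \frac{T^{2}}{3} = 77 + k + \frac{T^{2}}{3}$)
$r{\left(V \right)} = -51$
$\frac{1}{r{\left(11 \right)} + L{\left(-220,328 \right)}} = \frac{1}{-51 + \left(77 + 328 + \frac{\left(-220\right)^{2}}{3}\right)} = \frac{1}{-51 + \left(77 + 328 + \frac{1}{3} \cdot 48400\right)} = \frac{1}{-51 + \left(77 + 328 + \frac{48400}{3}\right)} = \frac{1}{-51 + \frac{49615}{3}} = \frac{1}{\frac{49462}{3}} = \frac{3}{49462}$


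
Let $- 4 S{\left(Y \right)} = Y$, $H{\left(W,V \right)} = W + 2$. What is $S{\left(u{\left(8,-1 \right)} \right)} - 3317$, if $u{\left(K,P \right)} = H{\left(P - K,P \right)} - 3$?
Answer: $- \frac{6629}{2} \approx -3314.5$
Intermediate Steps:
$H{\left(W,V \right)} = 2 + W$
$u{\left(K,P \right)} = -1 + P - K$ ($u{\left(K,P \right)} = \left(2 - \left(K - P\right)\right) - 3 = \left(2 + P - K\right) - 3 = -1 + P - K$)
$S{\left(Y \right)} = - \frac{Y}{4}$
$S{\left(u{\left(8,-1 \right)} \right)} - 3317 = - \frac{-1 - 1 - 8}{4} - 3317 = \left(- \frac{1}{4}\right) \left(-10\right) - 3317 = \frac{5}{2} - 3317 = - \frac{6629}{2}$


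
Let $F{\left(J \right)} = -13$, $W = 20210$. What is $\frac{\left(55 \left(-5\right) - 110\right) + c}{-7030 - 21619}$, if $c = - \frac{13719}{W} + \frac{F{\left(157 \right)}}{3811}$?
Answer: $\frac{29705365189}{2206554861190} \approx 0.013462$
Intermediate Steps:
$c = - \frac{52545839}{77020310}$ ($c = - \frac{13719}{20210} - \frac{13}{3811} = - \frac{52545839}{77020310} \approx -0.68223$)
$\frac{\left(55 \left(-5\right) - 110\right) + c}{-7030 - 21619} = \frac{\left(55 \left(-5\right) - 110\right) - \frac{52545839}{77020310}}{-7030 - 21619} = \frac{\left(-275 - 110\right) - \frac{52545839}{77020310}}{-28649} = \left(-385 - \frac{52545839}{77020310}\right) \left(- \frac{1}{28649}\right) = \left(- \frac{29705365189}{77020310}\right) \left(- \frac{1}{28649}\right) = \frac{29705365189}{2206554861190}$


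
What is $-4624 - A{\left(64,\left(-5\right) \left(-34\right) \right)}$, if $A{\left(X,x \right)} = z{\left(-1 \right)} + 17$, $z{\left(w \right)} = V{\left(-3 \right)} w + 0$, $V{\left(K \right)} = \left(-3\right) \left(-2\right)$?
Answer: $-4635$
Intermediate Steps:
$V{\left(K \right)} = 6$
$z{\left(w \right)} = 6 w$ ($z{\left(w \right)} = 6 w + 0 = 6 w$)
$A{\left(X,x \right)} = 11$ ($A{\left(X,x \right)} = 6 \left(-1\right) + 17 = -6 + 17 = 11$)
$-4624 - A{\left(64,\left(-5\right) \left(-34\right) \right)} = -4624 - 11 = -4635$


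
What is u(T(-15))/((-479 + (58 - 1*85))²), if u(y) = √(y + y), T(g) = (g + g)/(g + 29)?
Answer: I*√210/1792252 ≈ 8.0856e-6*I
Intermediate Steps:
T(g) = 2*g/(29 + g) (T(g) = (2*g)/(29 + g) = 2*g/(29 + g))
u(y) = √2*√y (u(y) = √(2*y) = √2*√y)
u(T(-15))/((-479 + (58 - 1*85))²) = (√2*√(2*(-15)/(29 - 15)))/((-479 + (58 - 1*85))²) = (√2*√(2*(-15)/14))/((-479 + (58 - 85))²) = (√2*√(2*(-15)*(1/14)))/((-479 - 27)²) = (√2*√(-15/7))/((-506)²) = (√2*(I*√105/7))/256036 = (I*√210/7)*(1/256036) = I*√210/1792252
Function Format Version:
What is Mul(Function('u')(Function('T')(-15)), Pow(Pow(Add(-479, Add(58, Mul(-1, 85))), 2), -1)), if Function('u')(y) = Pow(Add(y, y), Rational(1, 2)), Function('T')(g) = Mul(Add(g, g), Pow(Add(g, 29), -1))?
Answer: Mul(Rational(1, 1792252), I, Pow(210, Rational(1, 2))) ≈ Mul(8.0856e-6, I)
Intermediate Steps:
Function('T')(g) = Mul(2, g, Pow(Add(29, g), -1)) (Function('T')(g) = Mul(Mul(2, g), Pow(Add(29, g), -1)) = Mul(2, g, Pow(Add(29, g), -1)))
Function('u')(y) = Mul(Pow(2, Rational(1, 2)), Pow(y, Rational(1, 2))) (Function('u')(y) = Pow(Mul(2, y), Rational(1, 2)) = Mul(Pow(2, Rational(1, 2)), Pow(y, Rational(1, 2))))
Mul(Function('u')(Function('T')(-15)), Pow(Pow(Add(-479, Add(58, Mul(-1, 85))), 2), -1)) = Mul(Mul(Pow(2, Rational(1, 2)), Pow(Mul(2, -15, Pow(Add(29, -15), -1)), Rational(1, 2))), Pow(Pow(Add(-479, Add(58, Mul(-1, 85))), 2), -1)) = Mul(Mul(Pow(2, Rational(1, 2)), Pow(Mul(2, -15, Pow(14, -1)), Rational(1, 2))), Pow(Pow(Add(-479, Add(58, -85)), 2), -1)) = Mul(Mul(Pow(2, Rational(1, 2)), Pow(Mul(2, -15, Rational(1, 14)), Rational(1, 2))), Pow(Pow(Add(-479, -27), 2), -1)) = Mul(Mul(Pow(2, Rational(1, 2)), Pow(Rational(-15, 7), Rational(1, 2))), Pow(Pow(-506, 2), -1)) = Mul(Mul(Pow(2, Rational(1, 2)), Mul(Rational(1, 7), I, Pow(105, Rational(1, 2)))), Pow(256036, -1)) = Mul(Mul(Rational(1, 7), I, Pow(210, Rational(1, 2))), Rational(1, 256036)) = Mul(Rational(1, 1792252), I, Pow(210, Rational(1, 2)))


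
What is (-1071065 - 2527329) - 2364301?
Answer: -5962695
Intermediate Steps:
(-1071065 - 2527329) - 2364301 = -3598394 - 2364301 = -5962695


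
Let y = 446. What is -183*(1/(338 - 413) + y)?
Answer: -2040389/25 ≈ -81616.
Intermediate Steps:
-183*(1/(338 - 413) + y) = -183*(1/(338 - 413) + 446) = -183*(1/(-75) + 446) = -183*(-1/75 + 446) = -183*33449/75 = -2040389/25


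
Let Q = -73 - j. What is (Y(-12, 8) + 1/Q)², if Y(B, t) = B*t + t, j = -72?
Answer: 7921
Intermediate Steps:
Y(B, t) = t + B*t
Q = -1 (Q = -73 - 1*(-72) = -73 + 72 = -1)
(Y(-12, 8) + 1/Q)² = (8*(1 - 12) + 1/(-1))² = (8*(-11) - 1)² = (-88 - 1)² = (-89)² = 7921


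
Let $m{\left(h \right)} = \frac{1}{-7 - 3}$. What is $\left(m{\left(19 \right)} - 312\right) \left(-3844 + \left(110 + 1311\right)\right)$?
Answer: $\frac{7562183}{10} \approx 7.5622 \cdot 10^{5}$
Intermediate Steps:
$m{\left(h \right)} = - \frac{1}{10}$ ($m{\left(h \right)} = \frac{1}{-10} = - \frac{1}{10}$)
$\left(m{\left(19 \right)} - 312\right) \left(-3844 + \left(110 + 1311\right)\right) = \left(- \frac{1}{10} - 312\right) \left(-3844 + \left(110 + 1311\right)\right) = - \frac{3121 \left(-3844 + 1421\right)}{10} = \left(- \frac{3121}{10}\right) \left(-2423\right) = \frac{7562183}{10}$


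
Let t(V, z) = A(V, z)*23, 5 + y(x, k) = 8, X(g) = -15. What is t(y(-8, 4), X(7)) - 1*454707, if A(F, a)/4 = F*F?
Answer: -453879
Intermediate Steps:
y(x, k) = 3 (y(x, k) = -5 + 8 = 3)
A(F, a) = 4*F**2 (A(F, a) = 4*(F*F) = 4*F**2)
t(V, z) = 92*V**2 (t(V, z) = (4*V**2)*23 = 92*V**2)
t(y(-8, 4), X(7)) - 1*454707 = 92*3**2 - 1*454707 = 92*9 - 454707 = 828 - 454707 = -453879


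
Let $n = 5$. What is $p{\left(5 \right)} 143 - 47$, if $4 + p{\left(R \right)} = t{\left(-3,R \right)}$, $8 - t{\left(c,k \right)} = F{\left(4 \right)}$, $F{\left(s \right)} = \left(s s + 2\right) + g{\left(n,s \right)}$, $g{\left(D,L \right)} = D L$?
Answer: $-4909$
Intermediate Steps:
$F{\left(s \right)} = 2 + s^{2} + 5 s$ ($F{\left(s \right)} = \left(s s + 2\right) + 5 s = \left(s^{2} + 2\right) + 5 s = \left(2 + s^{2}\right) + 5 s = 2 + s^{2} + 5 s$)
$t{\left(c,k \right)} = -30$ ($t{\left(c,k \right)} = 8 - \left(2 + 4^{2} + 5 \cdot 4\right) = 8 - \left(2 + 16 + 20\right) = 8 - 38 = -30$)
$p{\left(R \right)} = -34$ ($p{\left(R \right)} = -4 - 30 = -34$)
$p{\left(5 \right)} 143 - 47 = \left(-34\right) 143 - 47 = -4862 - 47 = -4909$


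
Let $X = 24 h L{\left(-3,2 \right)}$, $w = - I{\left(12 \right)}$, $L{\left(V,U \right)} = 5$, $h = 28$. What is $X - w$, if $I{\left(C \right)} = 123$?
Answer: $3483$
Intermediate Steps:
$w = -123$ ($w = \left(-1\right) 123 = -123$)
$X = 3360$ ($X = 24 \cdot 28 \cdot 5 = 672 \cdot 5 = 3360$)
$X - w = 3360 - -123 = 3360 + 123 = 3483$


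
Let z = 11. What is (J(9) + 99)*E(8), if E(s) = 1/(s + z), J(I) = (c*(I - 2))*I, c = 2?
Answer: 225/19 ≈ 11.842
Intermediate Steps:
J(I) = I*(-4 + 2*I) (J(I) = (2*(I - 2))*I = (2*(-2 + I))*I = (-4 + 2*I)*I = I*(-4 + 2*I))
E(s) = 1/(11 + s) (E(s) = 1/(s + 11) = 1/(11 + s))
(J(9) + 99)*E(8) = (2*9*(-2 + 9) + 99)/(11 + 8) = (2*9*7 + 99)/19 = (126 + 99)*(1/19) = 225*(1/19) = 225/19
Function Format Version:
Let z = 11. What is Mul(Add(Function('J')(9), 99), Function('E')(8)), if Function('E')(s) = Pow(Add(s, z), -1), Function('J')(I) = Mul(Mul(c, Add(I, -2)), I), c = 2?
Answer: Rational(225, 19) ≈ 11.842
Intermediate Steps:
Function('J')(I) = Mul(I, Add(-4, Mul(2, I))) (Function('J')(I) = Mul(Mul(2, Add(I, -2)), I) = Mul(Mul(2, Add(-2, I)), I) = Mul(Add(-4, Mul(2, I)), I) = Mul(I, Add(-4, Mul(2, I))))
Function('E')(s) = Pow(Add(11, s), -1) (Function('E')(s) = Pow(Add(s, 11), -1) = Pow(Add(11, s), -1))
Mul(Add(Function('J')(9), 99), Function('E')(8)) = Mul(Add(Mul(2, 9, Add(-2, 9)), 99), Pow(Add(11, 8), -1)) = Mul(Add(Mul(2, 9, 7), 99), Pow(19, -1)) = Mul(Add(126, 99), Rational(1, 19)) = Mul(225, Rational(1, 19)) = Rational(225, 19)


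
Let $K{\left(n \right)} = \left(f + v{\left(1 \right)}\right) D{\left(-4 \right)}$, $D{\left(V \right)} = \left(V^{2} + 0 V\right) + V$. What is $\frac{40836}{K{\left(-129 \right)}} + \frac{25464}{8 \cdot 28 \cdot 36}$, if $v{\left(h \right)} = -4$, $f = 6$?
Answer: $\frac{572765}{336} \approx 1704.7$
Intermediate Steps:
$D{\left(V \right)} = V + V^{2}$ ($D{\left(V \right)} = \left(V^{2} + 0\right) + V = V^{2} + V = V + V^{2}$)
$K{\left(n \right)} = 24$ ($K{\left(n \right)} = \left(6 - 4\right) \left(- 4 \left(1 - 4\right)\right) = 2 \left(\left(-4\right) \left(-3\right)\right) = 2 \cdot 12 = 24$)
$\frac{40836}{K{\left(-129 \right)}} + \frac{25464}{8 \cdot 28 \cdot 36} = \frac{40836}{24} + \frac{25464}{8 \cdot 28 \cdot 36} = 40836 \cdot \frac{1}{24} + \frac{25464}{224 \cdot 36} = \frac{3403}{2} + \frac{25464}{8064} = \frac{3403}{2} + 25464 \cdot \frac{1}{8064} = \frac{3403}{2} + \frac{1061}{336} = \frac{572765}{336}$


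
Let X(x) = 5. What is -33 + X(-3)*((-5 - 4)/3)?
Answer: -48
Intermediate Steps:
-33 + X(-3)*((-5 - 4)/3) = -33 + 5*((-5 - 4)/3) = -33 + 5*((⅓)*(-9)) = -33 + 5*(-3) = -33 - 15 = -48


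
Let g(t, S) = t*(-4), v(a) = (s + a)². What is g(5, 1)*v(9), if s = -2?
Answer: -980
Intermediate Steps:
v(a) = (-2 + a)²
g(t, S) = -4*t
g(5, 1)*v(9) = (-4*5)*(-2 + 9)² = -20*7² = -20*49 = -980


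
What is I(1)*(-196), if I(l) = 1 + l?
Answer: -392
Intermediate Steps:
I(1)*(-196) = (1 + 1)*(-196) = 2*(-196) = -392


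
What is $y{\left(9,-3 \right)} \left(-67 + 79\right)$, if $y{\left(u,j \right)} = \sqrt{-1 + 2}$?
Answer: $12$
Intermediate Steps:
$y{\left(u,j \right)} = 1$ ($y{\left(u,j \right)} = \sqrt{1} = 1$)
$y{\left(9,-3 \right)} \left(-67 + 79\right) = 1 \left(-67 + 79\right) = 1 \cdot 12 = 12$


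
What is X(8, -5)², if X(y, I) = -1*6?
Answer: 36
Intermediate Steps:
X(y, I) = -6
X(8, -5)² = (-6)² = 36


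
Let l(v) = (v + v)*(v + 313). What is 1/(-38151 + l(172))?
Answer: 1/128689 ≈ 7.7707e-6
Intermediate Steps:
l(v) = 2*v*(313 + v) (l(v) = (2*v)*(313 + v) = 2*v*(313 + v))
1/(-38151 + l(172)) = 1/(-38151 + 2*172*(313 + 172)) = 1/(-38151 + 2*172*485) = 1/(-38151 + 166840) = 1/128689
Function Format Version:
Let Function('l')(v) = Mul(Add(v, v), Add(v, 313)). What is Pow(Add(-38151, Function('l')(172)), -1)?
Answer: Rational(1, 128689) ≈ 7.7707e-6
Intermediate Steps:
Function('l')(v) = Mul(2, v, Add(313, v)) (Function('l')(v) = Mul(Mul(2, v), Add(313, v)) = Mul(2, v, Add(313, v)))
Pow(Add(-38151, Function('l')(172)), -1) = Pow(Add(-38151, Mul(2, 172, Add(313, 172))), -1) = Pow(Add(-38151, Mul(2, 172, 485)), -1) = Pow(Add(-38151, 166840), -1) = Pow(128689, -1) = Rational(1, 128689)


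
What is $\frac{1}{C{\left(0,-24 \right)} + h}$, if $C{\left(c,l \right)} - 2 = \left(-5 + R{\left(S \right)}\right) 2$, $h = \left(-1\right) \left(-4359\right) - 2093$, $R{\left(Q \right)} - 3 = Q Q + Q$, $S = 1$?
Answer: $\frac{1}{2268} \approx 0.00044092$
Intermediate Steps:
$R{\left(Q \right)} = 3 + Q + Q^{2}$ ($R{\left(Q \right)} = 3 + \left(Q Q + Q\right) = 3 + \left(Q^{2} + Q\right) = 3 + \left(Q + Q^{2}\right) = 3 + Q + Q^{2}$)
$h = 2266$ ($h = 4359 - 2093 = 2266$)
$C{\left(c,l \right)} = 2$ ($C{\left(c,l \right)} = 2 + \left(-5 + \left(3 + 1 + 1^{2}\right)\right) 2 = 2 + \left(-5 + \left(3 + 1 + 1\right)\right) 2 = 2 + \left(-5 + 5\right) 2 = 2 + 0 \cdot 2 = 2 + 0 = 2$)
$\frac{1}{C{\left(0,-24 \right)} + h} = \frac{1}{2 + 2266} = \frac{1}{2268}$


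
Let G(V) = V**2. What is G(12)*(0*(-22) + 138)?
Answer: 19872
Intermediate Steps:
G(12)*(0*(-22) + 138) = 12**2*(0*(-22) + 138) = 144*(0 + 138) = 144*138 = 19872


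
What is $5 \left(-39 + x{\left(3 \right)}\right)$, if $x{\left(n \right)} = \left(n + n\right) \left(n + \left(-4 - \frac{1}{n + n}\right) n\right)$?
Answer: $-480$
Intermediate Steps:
$x{\left(n \right)} = 2 n \left(n + n \left(-4 - \frac{1}{2 n}\right)\right)$ ($x{\left(n \right)} = 2 n \left(n + \left(-4 - \frac{1}{2 n}\right) n\right) = 2 n \left(n + n \left(-4 - \frac{1}{2 n}\right)\right)$)
$5 \left(-39 + x{\left(3 \right)}\right) = 5 \left(-39 - 3 \left(1 + 6 \cdot 3\right)\right) = 5 \left(-39 - 3 \left(1 + 18\right)\right) = 5 \left(-39 - 3 \cdot 19\right) = 5 \left(-39 - 57\right) = 5 \left(-96\right) = -480$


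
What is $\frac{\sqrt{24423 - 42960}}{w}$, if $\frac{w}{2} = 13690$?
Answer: $\frac{i \sqrt{18537}}{27380} \approx 0.0049726 i$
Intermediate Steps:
$w = 27380$ ($w = 2 \cdot 13690 = 27380$)
$\frac{\sqrt{24423 - 42960}}{w} = \frac{\sqrt{24423 - 42960}}{27380} = \sqrt{-18537} \cdot \frac{1}{27380} = i \sqrt{18537} \cdot \frac{1}{27380} = \frac{i \sqrt{18537}}{27380}$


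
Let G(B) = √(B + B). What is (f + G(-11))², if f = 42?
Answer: (42 + I*√22)² ≈ 1742.0 + 394.0*I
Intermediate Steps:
G(B) = √2*√B (G(B) = √(2*B) = √2*√B)
(f + G(-11))² = (42 + √2*√(-11))² = (42 + √2*(I*√11))² = (42 + I*√22)²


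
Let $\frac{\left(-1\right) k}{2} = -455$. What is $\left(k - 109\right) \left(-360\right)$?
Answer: $-288360$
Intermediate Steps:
$k = 910$ ($k = \left(-2\right) \left(-455\right) = 910$)
$\left(k - 109\right) \left(-360\right) = \left(910 - 109\right) \left(-360\right) = 801 \left(-360\right) = -288360$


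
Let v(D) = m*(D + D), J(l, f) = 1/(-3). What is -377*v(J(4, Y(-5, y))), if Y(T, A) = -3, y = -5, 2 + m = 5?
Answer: 754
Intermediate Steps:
m = 3 (m = -2 + 5 = 3)
J(l, f) = -⅓ (J(l, f) = 1*(-⅓) = -⅓)
v(D) = 6*D (v(D) = 3*(D + D) = 3*(2*D) = 6*D)
-377*v(J(4, Y(-5, y))) = -2262*(-1)/3 = -377*(-2) = 754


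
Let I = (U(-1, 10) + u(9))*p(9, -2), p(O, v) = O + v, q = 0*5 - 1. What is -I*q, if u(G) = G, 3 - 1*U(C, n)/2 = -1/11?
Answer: 1169/11 ≈ 106.27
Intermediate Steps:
U(C, n) = 68/11 (U(C, n) = 6 - (-2)/11 = 6 - 2*(-1/11) = 6 + 2/11 = 68/11)
q = -1 (q = 0 - 1 = -1)
I = 1169/11 (I = (68/11 + 9)*(9 - 2) = (167/11)*7 = 1169/11 ≈ 106.27)
-I*q = -1169*(-1)/11 = -1*(-1169/11) = 1169/11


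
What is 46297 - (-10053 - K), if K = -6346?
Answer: 50004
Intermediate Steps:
46297 - (-10053 - K) = 46297 - (-10053 - 1*(-6346)) = 46297 - (-10053 + 6346) = 46297 - 1*(-3707) = 46297 + 3707 = 50004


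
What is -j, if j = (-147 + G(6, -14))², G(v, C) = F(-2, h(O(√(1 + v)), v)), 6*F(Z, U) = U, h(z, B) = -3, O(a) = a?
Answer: -87025/4 ≈ -21756.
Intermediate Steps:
F(Z, U) = U/6
G(v, C) = -½ (G(v, C) = (⅙)*(-3) = -½)
j = 87025/4 (j = (-147 - ½)² = (-295/2)² = 87025/4 ≈ 21756.)
-j = -1*87025/4 = -87025/4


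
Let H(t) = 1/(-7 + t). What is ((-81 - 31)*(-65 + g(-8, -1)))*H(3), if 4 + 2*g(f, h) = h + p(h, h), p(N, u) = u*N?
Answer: -1876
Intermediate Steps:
p(N, u) = N*u
g(f, h) = -2 + h/2 + h²/2 (g(f, h) = -2 + (h + h*h)/2 = -2 + (h + h²)/2 = -2 + (h/2 + h²/2) = -2 + h/2 + h²/2)
((-81 - 31)*(-65 + g(-8, -1)))*H(3) = ((-81 - 31)*(-65 + (-2 + (½)*(-1) + (½)*(-1)²)))/(-7 + 3) = -112*(-65 + (-2 - ½ + (½)*1))/(-4) = -112*(-65 + (-2 - ½ + ½))*(-¼) = -112*(-65 - 2)*(-¼) = -112*(-67)*(-¼) = 7504*(-¼) = -1876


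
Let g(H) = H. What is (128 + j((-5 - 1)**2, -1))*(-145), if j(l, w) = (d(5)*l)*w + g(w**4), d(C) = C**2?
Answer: 111795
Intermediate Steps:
j(l, w) = w**4 + 25*l*w (j(l, w) = (5**2*l)*w + w**4 = (25*l)*w + w**4 = 25*l*w + w**4 = w**4 + 25*l*w)
(128 + j((-5 - 1)**2, -1))*(-145) = (128 - ((-1)**3 + 25*(-5 - 1)**2))*(-145) = (128 - (-1 + 25*(-6)**2))*(-145) = (128 - (-1 + 25*36))*(-145) = (128 - (-1 + 900))*(-145) = (128 - 1*899)*(-145) = (128 - 899)*(-145) = -771*(-145) = 111795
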